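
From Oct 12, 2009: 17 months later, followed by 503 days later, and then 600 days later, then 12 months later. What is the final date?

March 19, 2015

Counting forward 17 months from October 12, 2009:
month 10 + 17 = 27, which is month 3 of year 2011 → March 2011.
Day 12 is valid in March, giving March 12, 2011.
Counting forward 503 days from March 12, 2011:
March has 31 days, so 31 − 12 = 19 days remain after March 12, 2011; 503 − 19 = 484 left.
April 2011 has 30 days: 484 − 30 = 454 left.
May 2011 has 31 days: 454 − 31 = 423 left.
June 2011 has 30 days: 423 − 30 = 393 left.
July 2011 has 31 days: 393 − 31 = 362 left.
August 2011 has 31 days: 362 − 31 = 331 left.
September 2011 has 30 days: 331 − 30 = 301 left.
October 2011 has 31 days: 301 − 31 = 270 left.
November 2011 has 30 days: 270 − 30 = 240 left.
December 2011 has 31 days: 240 − 31 = 209 left.
January 2012 has 31 days: 209 − 31 = 178 left.
February 2012 has 29 days (2012 is a leap year): 178 − 29 = 149 left.
March 2012 has 31 days: 149 − 31 = 118 left.
April 2012 has 30 days: 118 − 30 = 88 left.
May 2012 has 31 days: 88 − 31 = 57 left.
June 2012 has 30 days: 57 − 30 = 27 left.
27 days into July 2012 → July 27, 2012.
Advancing 600 days from July 27, 2012:
July has 31 days, so 31 − 27 = 4 days remain after July 27, 2012; 600 − 4 = 596 left.
August 2012 has 31 days: 596 − 31 = 565 left.
September 2012 has 30 days: 565 − 30 = 535 left.
October 2012 has 31 days: 535 − 31 = 504 left.
November 2012 has 30 days: 504 − 30 = 474 left.
December 2012 has 31 days: 474 − 31 = 443 left.
January 2013 has 31 days: 443 − 31 = 412 left.
February 2013 has 28 days (2013 is not a leap year): 412 − 28 = 384 left.
March 2013 has 31 days: 384 − 31 = 353 left.
April 2013 has 30 days: 353 − 30 = 323 left.
May 2013 has 31 days: 323 − 31 = 292 left.
June 2013 has 30 days: 292 − 30 = 262 left.
July 2013 has 31 days: 262 − 31 = 231 left.
August 2013 has 31 days: 231 − 31 = 200 left.
September 2013 has 30 days: 200 − 30 = 170 left.
October 2013 has 31 days: 170 − 31 = 139 left.
November 2013 has 30 days: 139 − 30 = 109 left.
December 2013 has 31 days: 109 − 31 = 78 left.
January 2014 has 31 days: 78 − 31 = 47 left.
February 2014 has 28 days (2014 is not a leap year): 47 − 28 = 19 left.
19 days into March 2014 → March 19, 2014.
Adding 12 months from March 19, 2014:
month 3 + 12 = 15, which is month 3 of year 2015 → March 2015.
Day 19 is valid in March, giving March 19, 2015.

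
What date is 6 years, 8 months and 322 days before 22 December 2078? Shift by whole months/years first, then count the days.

June 5, 2071

Counting back 6 years, 8 months and 322 days from December 22, 2078: first the month/year part, then the days.
-6 years → 2072; month 12 − 8 = 4 → April 2072.
Day 22 is valid in April, giving April 22, 2072.
Now subtract 322 days from April 22, 2072.
Going back 22 days from April 22, 2072 reaches the end of the previous month; 322 − 22 = 300 left.
March 2072 has 31 days: 300 − 31 = 269 left.
February 2072 has 29 days (2072 is a leap year): 269 − 29 = 240 left.
January 2072 has 31 days: 240 − 31 = 209 left.
December 2071 has 31 days: 209 − 31 = 178 left.
November 2071 has 30 days: 178 − 30 = 148 left.
October 2071 has 31 days: 148 − 31 = 117 left.
September 2071 has 30 days: 117 − 30 = 87 left.
August 2071 has 31 days: 87 − 31 = 56 left.
July 2071 has 31 days: 56 − 31 = 25 left.
June 2071 has 30 days; 30 − 25 = 5 → June 5, 2071.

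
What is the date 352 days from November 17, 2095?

November 3, 2096

Counting forward 352 days from November 17, 2095.
November has 30 days, so 30 − 17 = 13 days remain after November 17, 2095; 352 − 13 = 339 left.
December 2095 has 31 days: 339 − 31 = 308 left.
January 2096 has 31 days: 308 − 31 = 277 left.
February 2096 has 29 days (2096 is a leap year): 277 − 29 = 248 left.
March 2096 has 31 days: 248 − 31 = 217 left.
April 2096 has 30 days: 217 − 30 = 187 left.
May 2096 has 31 days: 187 − 31 = 156 left.
June 2096 has 30 days: 156 − 30 = 126 left.
July 2096 has 31 days: 126 − 31 = 95 left.
August 2096 has 31 days: 95 − 31 = 64 left.
September 2096 has 30 days: 64 − 30 = 34 left.
October 2096 has 31 days: 34 − 31 = 3 left.
3 days into November 2096 → November 3, 2096.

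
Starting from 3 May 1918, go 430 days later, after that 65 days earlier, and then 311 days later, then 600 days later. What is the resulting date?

Adding 430 days from May 3, 1918:
May has 31 days, so 31 − 3 = 28 days remain after May 3, 1918; 430 − 28 = 402 left.
June 1918 has 30 days: 402 − 30 = 372 left.
July 1918 has 31 days: 372 − 31 = 341 left.
August 1918 has 31 days: 341 − 31 = 310 left.
September 1918 has 30 days: 310 − 30 = 280 left.
October 1918 has 31 days: 280 − 31 = 249 left.
November 1918 has 30 days: 249 − 30 = 219 left.
December 1918 has 31 days: 219 − 31 = 188 left.
January 1919 has 31 days: 188 − 31 = 157 left.
February 1919 has 28 days (1919 is not a leap year): 157 − 28 = 129 left.
March 1919 has 31 days: 129 − 31 = 98 left.
April 1919 has 30 days: 98 − 30 = 68 left.
May 1919 has 31 days: 68 − 31 = 37 left.
June 1919 has 30 days: 37 − 30 = 7 left.
7 days into July 1919 → July 7, 1919.
Going back 65 days from July 7, 1919:
Going back 7 days from July 7, 1919 reaches the end of the previous month; 65 − 7 = 58 left.
June 1919 has 30 days: 58 − 30 = 28 left.
May 1919 has 31 days; 31 − 28 = 3 → May 3, 1919.
Adding 311 days from May 3, 1919:
May has 31 days, so 31 − 3 = 28 days remain after May 3, 1919; 311 − 28 = 283 left.
June 1919 has 30 days: 283 − 30 = 253 left.
July 1919 has 31 days: 253 − 31 = 222 left.
August 1919 has 31 days: 222 − 31 = 191 left.
September 1919 has 30 days: 191 − 30 = 161 left.
October 1919 has 31 days: 161 − 31 = 130 left.
November 1919 has 30 days: 130 − 30 = 100 left.
December 1919 has 31 days: 100 − 31 = 69 left.
January 1920 has 31 days: 69 − 31 = 38 left.
February 1920 has 29 days (1920 is a leap year): 38 − 29 = 9 left.
9 days into March 1920 → March 9, 1920.
Advancing 600 days from March 9, 1920:
March has 31 days, so 31 − 9 = 22 days remain after March 9, 1920; 600 − 22 = 578 left.
April 1920 has 30 days: 578 − 30 = 548 left.
May 1920 has 31 days: 548 − 31 = 517 left.
June 1920 has 30 days: 517 − 30 = 487 left.
July 1920 has 31 days: 487 − 31 = 456 left.
August 1920 has 31 days: 456 − 31 = 425 left.
September 1920 has 30 days: 425 − 30 = 395 left.
October 1920 has 31 days: 395 − 31 = 364 left.
November 1920 has 30 days: 364 − 30 = 334 left.
December 1920 has 31 days: 334 − 31 = 303 left.
January 1921 has 31 days: 303 − 31 = 272 left.
February 1921 has 28 days (1921 is not a leap year): 272 − 28 = 244 left.
March 1921 has 31 days: 244 − 31 = 213 left.
April 1921 has 30 days: 213 − 30 = 183 left.
May 1921 has 31 days: 183 − 31 = 152 left.
June 1921 has 30 days: 152 − 30 = 122 left.
July 1921 has 31 days: 122 − 31 = 91 left.
August 1921 has 31 days: 91 − 31 = 60 left.
September 1921 has 30 days: 60 − 30 = 30 left.
30 days into October 1921 → October 30, 1921.

October 30, 1921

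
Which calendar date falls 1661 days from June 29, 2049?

Counting forward 1661 days from June 29, 2049.
June has 30 days, so 30 − 29 = 1 day remains after June 29, 2049; 1661 − 1 = 1660 left.
July 2049 has 31 days: 1660 − 31 = 1629 left.
August 2049 has 31 days: 1629 − 31 = 1598 left.
September 2049 has 30 days: 1598 − 30 = 1568 left.
October 2049 has 31 days: 1568 − 31 = 1537 left.
November 2049 has 30 days: 1537 − 30 = 1507 left.
December 2049 has 31 days: 1507 − 31 = 1476 left.
January 2050 has 31 days: 1476 − 31 = 1445 left.
February 2050 has 28 days (2050 is not a leap year): 1445 − 28 = 1417 left.
March 2050 has 31 days: 1417 − 31 = 1386 left.
April 2050 has 30 days: 1386 − 30 = 1356 left.
May 2050 has 31 days: 1356 − 31 = 1325 left.
June 2050 has 30 days: 1325 − 30 = 1295 left.
July 2050 has 31 days: 1295 − 31 = 1264 left.
August 2050 has 31 days: 1264 − 31 = 1233 left.
September 2050 has 30 days: 1233 − 30 = 1203 left.
October 2050 has 31 days: 1203 − 31 = 1172 left.
November 2050 has 30 days: 1172 − 30 = 1142 left.
December 2050 has 31 days: 1142 − 31 = 1111 left.
January 2051 has 31 days: 1111 − 31 = 1080 left.
February 2051 has 28 days (2051 is not a leap year): 1080 − 28 = 1052 left.
March 2051 has 31 days: 1052 − 31 = 1021 left.
April 2051 has 30 days: 1021 − 30 = 991 left.
May 2051 has 31 days: 991 − 31 = 960 left.
June 2051 has 30 days: 960 − 30 = 930 left.
July 2051 has 31 days: 930 − 31 = 899 left.
August 2051 has 31 days: 899 − 31 = 868 left.
September 2051 has 30 days: 868 − 30 = 838 left.
October 2051 has 31 days: 838 − 31 = 807 left.
November 2051 has 30 days: 807 − 30 = 777 left.
December 2051 has 31 days: 777 − 31 = 746 left.
January 2052 has 31 days: 746 − 31 = 715 left.
February 2052 has 29 days (2052 is a leap year): 715 − 29 = 686 left.
March 2052 has 31 days: 686 − 31 = 655 left.
April 2052 has 30 days: 655 − 30 = 625 left.
May 2052 has 31 days: 625 − 31 = 594 left.
June 2052 has 30 days: 594 − 30 = 564 left.
July 2052 has 31 days: 564 − 31 = 533 left.
August 2052 has 31 days: 533 − 31 = 502 left.
September 2052 has 30 days: 502 − 30 = 472 left.
October 2052 has 31 days: 472 − 31 = 441 left.
November 2052 has 30 days: 441 − 30 = 411 left.
December 2052 has 31 days: 411 − 31 = 380 left.
January 2053 has 31 days: 380 − 31 = 349 left.
February 2053 has 28 days (2053 is not a leap year): 349 − 28 = 321 left.
March 2053 has 31 days: 321 − 31 = 290 left.
April 2053 has 30 days: 290 − 30 = 260 left.
May 2053 has 31 days: 260 − 31 = 229 left.
June 2053 has 30 days: 229 − 30 = 199 left.
July 2053 has 31 days: 199 − 31 = 168 left.
August 2053 has 31 days: 168 − 31 = 137 left.
September 2053 has 30 days: 137 − 30 = 107 left.
October 2053 has 31 days: 107 − 31 = 76 left.
November 2053 has 30 days: 76 − 30 = 46 left.
December 2053 has 31 days: 46 − 31 = 15 left.
15 days into January 2054 → January 15, 2054.

January 15, 2054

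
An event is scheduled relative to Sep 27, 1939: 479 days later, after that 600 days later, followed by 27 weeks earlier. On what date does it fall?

Counting forward 479 days from September 27, 1939:
September has 30 days, so 30 − 27 = 3 days remain after September 27, 1939; 479 − 3 = 476 left.
October 1939 has 31 days: 476 − 31 = 445 left.
November 1939 has 30 days: 445 − 30 = 415 left.
December 1939 has 31 days: 415 − 31 = 384 left.
January 1940 has 31 days: 384 − 31 = 353 left.
February 1940 has 29 days (1940 is a leap year): 353 − 29 = 324 left.
March 1940 has 31 days: 324 − 31 = 293 left.
April 1940 has 30 days: 293 − 30 = 263 left.
May 1940 has 31 days: 263 − 31 = 232 left.
June 1940 has 30 days: 232 − 30 = 202 left.
July 1940 has 31 days: 202 − 31 = 171 left.
August 1940 has 31 days: 171 − 31 = 140 left.
September 1940 has 30 days: 140 − 30 = 110 left.
October 1940 has 31 days: 110 − 31 = 79 left.
November 1940 has 30 days: 79 − 30 = 49 left.
December 1940 has 31 days: 49 − 31 = 18 left.
18 days into January 1941 → January 18, 1941.
Advancing 600 days from January 18, 1941:
January has 31 days, so 31 − 18 = 13 days remain after January 18, 1941; 600 − 13 = 587 left.
February 1941 has 28 days (1941 is not a leap year): 587 − 28 = 559 left.
March 1941 has 31 days: 559 − 31 = 528 left.
April 1941 has 30 days: 528 − 30 = 498 left.
May 1941 has 31 days: 498 − 31 = 467 left.
June 1941 has 30 days: 467 − 30 = 437 left.
July 1941 has 31 days: 437 − 31 = 406 left.
August 1941 has 31 days: 406 − 31 = 375 left.
September 1941 has 30 days: 375 − 30 = 345 left.
October 1941 has 31 days: 345 − 31 = 314 left.
November 1941 has 30 days: 314 − 30 = 284 left.
December 1941 has 31 days: 284 − 31 = 253 left.
January 1942 has 31 days: 253 − 31 = 222 left.
February 1942 has 28 days (1942 is not a leap year): 222 − 28 = 194 left.
March 1942 has 31 days: 194 − 31 = 163 left.
April 1942 has 30 days: 163 − 30 = 133 left.
May 1942 has 31 days: 133 − 31 = 102 left.
June 1942 has 30 days: 102 − 30 = 72 left.
July 1942 has 31 days: 72 − 31 = 41 left.
August 1942 has 31 days: 41 − 31 = 10 left.
10 days into September 1942 → September 10, 1942.
Going back 27 weeks (= 189 days) from September 10, 1942:
Going back 10 days from September 10, 1942 reaches the end of the previous month; 189 − 10 = 179 left.
August 1942 has 31 days: 179 − 31 = 148 left.
July 1942 has 31 days: 148 − 31 = 117 left.
June 1942 has 30 days: 117 − 30 = 87 left.
May 1942 has 31 days: 87 − 31 = 56 left.
April 1942 has 30 days: 56 − 30 = 26 left.
March 1942 has 31 days; 31 − 26 = 5 → March 5, 1942.

March 5, 1942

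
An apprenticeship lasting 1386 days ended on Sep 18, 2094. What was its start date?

Going back 1386 days from September 18, 2094.
Going back 18 days from September 18, 2094 reaches the end of the previous month; 1386 − 18 = 1368 left.
August 2094 has 31 days: 1368 − 31 = 1337 left.
July 2094 has 31 days: 1337 − 31 = 1306 left.
June 2094 has 30 days: 1306 − 30 = 1276 left.
May 2094 has 31 days: 1276 − 31 = 1245 left.
April 2094 has 30 days: 1245 − 30 = 1215 left.
March 2094 has 31 days: 1215 − 31 = 1184 left.
February 2094 has 28 days (2094 is not a leap year): 1184 − 28 = 1156 left.
January 2094 has 31 days: 1156 − 31 = 1125 left.
December 2093 has 31 days: 1125 − 31 = 1094 left.
November 2093 has 30 days: 1094 − 30 = 1064 left.
October 2093 has 31 days: 1064 − 31 = 1033 left.
September 2093 has 30 days: 1033 − 30 = 1003 left.
August 2093 has 31 days: 1003 − 31 = 972 left.
July 2093 has 31 days: 972 − 31 = 941 left.
June 2093 has 30 days: 941 − 30 = 911 left.
May 2093 has 31 days: 911 − 31 = 880 left.
April 2093 has 30 days: 880 − 30 = 850 left.
March 2093 has 31 days: 850 − 31 = 819 left.
February 2093 has 28 days (2093 is not a leap year): 819 − 28 = 791 left.
January 2093 has 31 days: 791 − 31 = 760 left.
December 2092 has 31 days: 760 − 31 = 729 left.
November 2092 has 30 days: 729 − 30 = 699 left.
October 2092 has 31 days: 699 − 31 = 668 left.
September 2092 has 30 days: 668 − 30 = 638 left.
August 2092 has 31 days: 638 − 31 = 607 left.
July 2092 has 31 days: 607 − 31 = 576 left.
June 2092 has 30 days: 576 − 30 = 546 left.
May 2092 has 31 days: 546 − 31 = 515 left.
April 2092 has 30 days: 515 − 30 = 485 left.
March 2092 has 31 days: 485 − 31 = 454 left.
February 2092 has 29 days (2092 is a leap year): 454 − 29 = 425 left.
January 2092 has 31 days: 425 − 31 = 394 left.
December 2091 has 31 days: 394 − 31 = 363 left.
November 2091 has 30 days: 363 − 30 = 333 left.
October 2091 has 31 days: 333 − 31 = 302 left.
September 2091 has 30 days: 302 − 30 = 272 left.
August 2091 has 31 days: 272 − 31 = 241 left.
July 2091 has 31 days: 241 − 31 = 210 left.
June 2091 has 30 days: 210 − 30 = 180 left.
May 2091 has 31 days: 180 − 31 = 149 left.
April 2091 has 30 days: 149 − 30 = 119 left.
March 2091 has 31 days: 119 − 31 = 88 left.
February 2091 has 28 days (2091 is not a leap year): 88 − 28 = 60 left.
January 2091 has 31 days: 60 − 31 = 29 left.
December 2090 has 31 days; 31 − 29 = 2 → December 2, 2090.

December 2, 2090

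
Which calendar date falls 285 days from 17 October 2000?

July 29, 2001

Counting forward 285 days from October 17, 2000.
October has 31 days, so 31 − 17 = 14 days remain after October 17, 2000; 285 − 14 = 271 left.
November 2000 has 30 days: 271 − 30 = 241 left.
December 2000 has 31 days: 241 − 31 = 210 left.
January 2001 has 31 days: 210 − 31 = 179 left.
February 2001 has 28 days (2001 is not a leap year): 179 − 28 = 151 left.
March 2001 has 31 days: 151 − 31 = 120 left.
April 2001 has 30 days: 120 − 30 = 90 left.
May 2001 has 31 days: 90 − 31 = 59 left.
June 2001 has 30 days: 59 − 30 = 29 left.
29 days into July 2001 → July 29, 2001.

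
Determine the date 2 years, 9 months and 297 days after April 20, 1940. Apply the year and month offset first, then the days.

Advancing 2 years, 9 months and 297 days from April 20, 1940: first the month/year part, then the days.
+2 years → 1942; month 4 + 9 = 13, which is month 1 of year 1943 → January 1943.
Day 20 is valid in January, giving January 20, 1943.
Now add 297 days from January 20, 1943.
January has 31 days, so 31 − 20 = 11 days remain after January 20, 1943; 297 − 11 = 286 left.
February 1943 has 28 days (1943 is not a leap year): 286 − 28 = 258 left.
March 1943 has 31 days: 258 − 31 = 227 left.
April 1943 has 30 days: 227 − 30 = 197 left.
May 1943 has 31 days: 197 − 31 = 166 left.
June 1943 has 30 days: 166 − 30 = 136 left.
July 1943 has 31 days: 136 − 31 = 105 left.
August 1943 has 31 days: 105 − 31 = 74 left.
September 1943 has 30 days: 74 − 30 = 44 left.
October 1943 has 31 days: 44 − 31 = 13 left.
13 days into November 1943 → November 13, 1943.

November 13, 1943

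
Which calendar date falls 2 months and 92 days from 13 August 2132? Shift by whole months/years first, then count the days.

Counting forward 2 months and 92 days from August 13, 2132: first the month/year part, then the days.
month 8 + 2 = 10 → October 2132.
Day 13 is valid in October, giving October 13, 2132.
Now add 92 days from October 13, 2132.
October has 31 days, so 31 − 13 = 18 days remain after October 13, 2132; 92 − 18 = 74 left.
November 2132 has 30 days: 74 − 30 = 44 left.
December 2132 has 31 days: 44 − 31 = 13 left.
13 days into January 2133 → January 13, 2133.

January 13, 2133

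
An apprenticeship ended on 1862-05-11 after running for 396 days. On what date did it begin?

April 10, 1861

Going back 396 days from May 11, 1862.
Going back 11 days from May 11, 1862 reaches the end of the previous month; 396 − 11 = 385 left.
April 1862 has 30 days: 385 − 30 = 355 left.
March 1862 has 31 days: 355 − 31 = 324 left.
February 1862 has 28 days (1862 is not a leap year): 324 − 28 = 296 left.
January 1862 has 31 days: 296 − 31 = 265 left.
December 1861 has 31 days: 265 − 31 = 234 left.
November 1861 has 30 days: 234 − 30 = 204 left.
October 1861 has 31 days: 204 − 31 = 173 left.
September 1861 has 30 days: 173 − 30 = 143 left.
August 1861 has 31 days: 143 − 31 = 112 left.
July 1861 has 31 days: 112 − 31 = 81 left.
June 1861 has 30 days: 81 − 30 = 51 left.
May 1861 has 31 days: 51 − 31 = 20 left.
April 1861 has 30 days; 30 − 20 = 10 → April 10, 1861.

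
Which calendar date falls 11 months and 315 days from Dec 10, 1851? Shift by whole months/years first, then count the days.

September 21, 1853

Counting forward 11 months and 315 days from December 10, 1851: first the month/year part, then the days.
month 12 + 11 = 23, which is month 11 of year 1852 → November 1852.
Day 10 is valid in November, giving November 10, 1852.
Now add 315 days from November 10, 1852.
November has 30 days, so 30 − 10 = 20 days remain after November 10, 1852; 315 − 20 = 295 left.
December 1852 has 31 days: 295 − 31 = 264 left.
January 1853 has 31 days: 264 − 31 = 233 left.
February 1853 has 28 days (1853 is not a leap year): 233 − 28 = 205 left.
March 1853 has 31 days: 205 − 31 = 174 left.
April 1853 has 30 days: 174 − 30 = 144 left.
May 1853 has 31 days: 144 − 31 = 113 left.
June 1853 has 30 days: 113 − 30 = 83 left.
July 1853 has 31 days: 83 − 31 = 52 left.
August 1853 has 31 days: 52 − 31 = 21 left.
21 days into September 1853 → September 21, 1853.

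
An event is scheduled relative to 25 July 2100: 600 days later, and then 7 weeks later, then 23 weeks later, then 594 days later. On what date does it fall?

May 29, 2104

Counting forward 600 days from July 25, 2100:
July has 31 days, so 31 − 25 = 6 days remain after July 25, 2100; 600 − 6 = 594 left.
August 2100 has 31 days: 594 − 31 = 563 left.
September 2100 has 30 days: 563 − 30 = 533 left.
October 2100 has 31 days: 533 − 31 = 502 left.
November 2100 has 30 days: 502 − 30 = 472 left.
December 2100 has 31 days: 472 − 31 = 441 left.
January 2101 has 31 days: 441 − 31 = 410 left.
February 2101 has 28 days (2101 is not a leap year): 410 − 28 = 382 left.
March 2101 has 31 days: 382 − 31 = 351 left.
April 2101 has 30 days: 351 − 30 = 321 left.
May 2101 has 31 days: 321 − 31 = 290 left.
June 2101 has 30 days: 290 − 30 = 260 left.
July 2101 has 31 days: 260 − 31 = 229 left.
August 2101 has 31 days: 229 − 31 = 198 left.
September 2101 has 30 days: 198 − 30 = 168 left.
October 2101 has 31 days: 168 − 31 = 137 left.
November 2101 has 30 days: 137 − 30 = 107 left.
December 2101 has 31 days: 107 − 31 = 76 left.
January 2102 has 31 days: 76 − 31 = 45 left.
February 2102 has 28 days (2102 is not a leap year): 45 − 28 = 17 left.
17 days into March 2102 → March 17, 2102.
Advancing 7 weeks (= 49 days) from March 17, 2102:
March has 31 days, so 31 − 17 = 14 days remain after March 17, 2102; 49 − 14 = 35 left.
April 2102 has 30 days: 35 − 30 = 5 left.
5 days into May 2102 → May 5, 2102.
Counting forward 23 weeks (= 161 days) from May 5, 2102:
May has 31 days, so 31 − 5 = 26 days remain after May 5, 2102; 161 − 26 = 135 left.
June 2102 has 30 days: 135 − 30 = 105 left.
July 2102 has 31 days: 105 − 31 = 74 left.
August 2102 has 31 days: 74 − 31 = 43 left.
September 2102 has 30 days: 43 − 30 = 13 left.
13 days into October 2102 → October 13, 2102.
Counting forward 594 days from October 13, 2102:
October has 31 days, so 31 − 13 = 18 days remain after October 13, 2102; 594 − 18 = 576 left.
November 2102 has 30 days: 576 − 30 = 546 left.
December 2102 has 31 days: 546 − 31 = 515 left.
January 2103 has 31 days: 515 − 31 = 484 left.
February 2103 has 28 days (2103 is not a leap year): 484 − 28 = 456 left.
March 2103 has 31 days: 456 − 31 = 425 left.
April 2103 has 30 days: 425 − 30 = 395 left.
May 2103 has 31 days: 395 − 31 = 364 left.
June 2103 has 30 days: 364 − 30 = 334 left.
July 2103 has 31 days: 334 − 31 = 303 left.
August 2103 has 31 days: 303 − 31 = 272 left.
September 2103 has 30 days: 272 − 30 = 242 left.
October 2103 has 31 days: 242 − 31 = 211 left.
November 2103 has 30 days: 211 − 30 = 181 left.
December 2103 has 31 days: 181 − 31 = 150 left.
January 2104 has 31 days: 150 − 31 = 119 left.
February 2104 has 29 days (2104 is a leap year): 119 − 29 = 90 left.
March 2104 has 31 days: 90 − 31 = 59 left.
April 2104 has 30 days: 59 − 30 = 29 left.
29 days into May 2104 → May 29, 2104.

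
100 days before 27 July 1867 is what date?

April 18, 1867

Subtracting 100 days from July 27, 1867.
Going back 27 days from July 27, 1867 reaches the end of the previous month; 100 − 27 = 73 left.
June 1867 has 30 days: 73 − 30 = 43 left.
May 1867 has 31 days: 43 − 31 = 12 left.
April 1867 has 30 days; 30 − 12 = 18 → April 18, 1867.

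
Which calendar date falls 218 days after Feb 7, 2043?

September 13, 2043

Advancing 218 days from February 7, 2043.
February has 28 days, so 28 − 7 = 21 days remain after February 7, 2043; 218 − 21 = 197 left.
March 2043 has 31 days: 197 − 31 = 166 left.
April 2043 has 30 days: 166 − 30 = 136 left.
May 2043 has 31 days: 136 − 31 = 105 left.
June 2043 has 30 days: 105 − 30 = 75 left.
July 2043 has 31 days: 75 − 31 = 44 left.
August 2043 has 31 days: 44 − 31 = 13 left.
13 days into September 2043 → September 13, 2043.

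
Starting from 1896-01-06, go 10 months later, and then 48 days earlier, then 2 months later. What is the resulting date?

Adding 10 months from January 6, 1896:
month 1 + 10 = 11 → November 1896.
Day 6 is valid in November, giving November 6, 1896.
Going back 48 days from November 6, 1896:
Going back 6 days from November 6, 1896 reaches the end of the previous month; 48 − 6 = 42 left.
October 1896 has 31 days: 42 − 31 = 11 left.
September 1896 has 30 days; 30 − 11 = 19 → September 19, 1896.
Adding 2 months from September 19, 1896:
month 9 + 2 = 11 → November 1896.
Day 19 is valid in November, giving November 19, 1896.

November 19, 1896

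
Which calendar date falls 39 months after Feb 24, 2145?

May 24, 2148

Adding 39 months from February 24, 2145.
month 2 + 39 = 41, which is month 5 of year 2148 → May 2148.
Day 24 is valid in May, giving May 24, 2148.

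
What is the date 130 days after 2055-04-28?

Advancing 130 days from April 28, 2055.
April has 30 days, so 30 − 28 = 2 days remain after April 28, 2055; 130 − 2 = 128 left.
May 2055 has 31 days: 128 − 31 = 97 left.
June 2055 has 30 days: 97 − 30 = 67 left.
July 2055 has 31 days: 67 − 31 = 36 left.
August 2055 has 31 days: 36 − 31 = 5 left.
5 days into September 2055 → September 5, 2055.

September 5, 2055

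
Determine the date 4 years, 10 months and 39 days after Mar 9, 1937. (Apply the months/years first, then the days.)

Advancing 4 years, 10 months and 39 days from March 9, 1937: first the month/year part, then the days.
+4 years → 1941; month 3 + 10 = 13, which is month 1 of year 1942 → January 1942.
Day 9 is valid in January, giving January 9, 1942.
Now add 39 days from January 9, 1942.
January has 31 days, so 31 − 9 = 22 days remain after January 9, 1942; 39 − 22 = 17 left.
17 days into February 1942 → February 17, 1942.

February 17, 1942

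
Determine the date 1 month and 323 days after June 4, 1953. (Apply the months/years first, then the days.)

Advancing 1 month and 323 days from June 4, 1953: first the month/year part, then the days.
month 6 + 1 = 7 → July 1953.
Day 4 is valid in July, giving July 4, 1953.
Now add 323 days from July 4, 1953.
July has 31 days, so 31 − 4 = 27 days remain after July 4, 1953; 323 − 27 = 296 left.
August 1953 has 31 days: 296 − 31 = 265 left.
September 1953 has 30 days: 265 − 30 = 235 left.
October 1953 has 31 days: 235 − 31 = 204 left.
November 1953 has 30 days: 204 − 30 = 174 left.
December 1953 has 31 days: 174 − 31 = 143 left.
January 1954 has 31 days: 143 − 31 = 112 left.
February 1954 has 28 days (1954 is not a leap year): 112 − 28 = 84 left.
March 1954 has 31 days: 84 − 31 = 53 left.
April 1954 has 30 days: 53 − 30 = 23 left.
23 days into May 1954 → May 23, 1954.

May 23, 1954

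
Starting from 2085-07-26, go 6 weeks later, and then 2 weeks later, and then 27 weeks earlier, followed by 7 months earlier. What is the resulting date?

August 15, 2084

Counting forward 6 weeks (= 42 days) from July 26, 2085:
July has 31 days, so 31 − 26 = 5 days remain after July 26, 2085; 42 − 5 = 37 left.
August 2085 has 31 days: 37 − 31 = 6 left.
6 days into September 2085 → September 6, 2085.
Counting forward 2 weeks (= 14 days) from September 6, 2085:
September has 30 days; 6 + 14 = 20, still in September.
Going back 27 weeks (= 189 days) from September 20, 2085:
Going back 20 days from September 20, 2085 reaches the end of the previous month; 189 − 20 = 169 left.
August 2085 has 31 days: 169 − 31 = 138 left.
July 2085 has 31 days: 138 − 31 = 107 left.
June 2085 has 30 days: 107 − 30 = 77 left.
May 2085 has 31 days: 77 − 31 = 46 left.
April 2085 has 30 days: 46 − 30 = 16 left.
March 2085 has 31 days; 31 − 16 = 15 → March 15, 2085.
Counting back 7 months from March 15, 2085:
month 3 − 7 = -4, which is month 8 of year 2084 → August 2084.
Day 15 is valid in August, giving August 15, 2084.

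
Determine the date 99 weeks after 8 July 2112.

June 1, 2114

Advancing 99 weeks = 693 days from July 8, 2112.
July has 31 days, so 31 − 8 = 23 days remain after July 8, 2112; 693 − 23 = 670 left.
August 2112 has 31 days: 670 − 31 = 639 left.
September 2112 has 30 days: 639 − 30 = 609 left.
October 2112 has 31 days: 609 − 31 = 578 left.
November 2112 has 30 days: 578 − 30 = 548 left.
December 2112 has 31 days: 548 − 31 = 517 left.
January 2113 has 31 days: 517 − 31 = 486 left.
February 2113 has 28 days (2113 is not a leap year): 486 − 28 = 458 left.
March 2113 has 31 days: 458 − 31 = 427 left.
April 2113 has 30 days: 427 − 30 = 397 left.
May 2113 has 31 days: 397 − 31 = 366 left.
June 2113 has 30 days: 366 − 30 = 336 left.
July 2113 has 31 days: 336 − 31 = 305 left.
August 2113 has 31 days: 305 − 31 = 274 left.
September 2113 has 30 days: 274 − 30 = 244 left.
October 2113 has 31 days: 244 − 31 = 213 left.
November 2113 has 30 days: 213 − 30 = 183 left.
December 2113 has 31 days: 183 − 31 = 152 left.
January 2114 has 31 days: 152 − 31 = 121 left.
February 2114 has 28 days (2114 is not a leap year): 121 − 28 = 93 left.
March 2114 has 31 days: 93 − 31 = 62 left.
April 2114 has 30 days: 62 − 30 = 32 left.
May 2114 has 31 days: 32 − 31 = 1 left.
1 day into June 2114 → June 1, 2114.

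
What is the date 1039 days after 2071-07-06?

Advancing 1039 days from July 6, 2071.
July has 31 days, so 31 − 6 = 25 days remain after July 6, 2071; 1039 − 25 = 1014 left.
August 2071 has 31 days: 1014 − 31 = 983 left.
September 2071 has 30 days: 983 − 30 = 953 left.
October 2071 has 31 days: 953 − 31 = 922 left.
November 2071 has 30 days: 922 − 30 = 892 left.
December 2071 has 31 days: 892 − 31 = 861 left.
January 2072 has 31 days: 861 − 31 = 830 left.
February 2072 has 29 days (2072 is a leap year): 830 − 29 = 801 left.
March 2072 has 31 days: 801 − 31 = 770 left.
April 2072 has 30 days: 770 − 30 = 740 left.
May 2072 has 31 days: 740 − 31 = 709 left.
June 2072 has 30 days: 709 − 30 = 679 left.
July 2072 has 31 days: 679 − 31 = 648 left.
August 2072 has 31 days: 648 − 31 = 617 left.
September 2072 has 30 days: 617 − 30 = 587 left.
October 2072 has 31 days: 587 − 31 = 556 left.
November 2072 has 30 days: 556 − 30 = 526 left.
December 2072 has 31 days: 526 − 31 = 495 left.
January 2073 has 31 days: 495 − 31 = 464 left.
February 2073 has 28 days (2073 is not a leap year): 464 − 28 = 436 left.
March 2073 has 31 days: 436 − 31 = 405 left.
April 2073 has 30 days: 405 − 30 = 375 left.
May 2073 has 31 days: 375 − 31 = 344 left.
June 2073 has 30 days: 344 − 30 = 314 left.
July 2073 has 31 days: 314 − 31 = 283 left.
August 2073 has 31 days: 283 − 31 = 252 left.
September 2073 has 30 days: 252 − 30 = 222 left.
October 2073 has 31 days: 222 − 31 = 191 left.
November 2073 has 30 days: 191 − 30 = 161 left.
December 2073 has 31 days: 161 − 31 = 130 left.
January 2074 has 31 days: 130 − 31 = 99 left.
February 2074 has 28 days (2074 is not a leap year): 99 − 28 = 71 left.
March 2074 has 31 days: 71 − 31 = 40 left.
April 2074 has 30 days: 40 − 30 = 10 left.
10 days into May 2074 → May 10, 2074.

May 10, 2074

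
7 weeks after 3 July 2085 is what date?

Advancing 7 weeks = 49 days from July 3, 2085.
July has 31 days, so 31 − 3 = 28 days remain after July 3, 2085; 49 − 28 = 21 left.
21 days into August 2085 → August 21, 2085.

August 21, 2085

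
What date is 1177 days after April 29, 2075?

Adding 1177 days from April 29, 2075.
April has 30 days, so 30 − 29 = 1 day remains after April 29, 2075; 1177 − 1 = 1176 left.
May 2075 has 31 days: 1176 − 31 = 1145 left.
June 2075 has 30 days: 1145 − 30 = 1115 left.
July 2075 has 31 days: 1115 − 31 = 1084 left.
August 2075 has 31 days: 1084 − 31 = 1053 left.
September 2075 has 30 days: 1053 − 30 = 1023 left.
October 2075 has 31 days: 1023 − 31 = 992 left.
November 2075 has 30 days: 992 − 30 = 962 left.
December 2075 has 31 days: 962 − 31 = 931 left.
January 2076 has 31 days: 931 − 31 = 900 left.
February 2076 has 29 days (2076 is a leap year): 900 − 29 = 871 left.
March 2076 has 31 days: 871 − 31 = 840 left.
April 2076 has 30 days: 840 − 30 = 810 left.
May 2076 has 31 days: 810 − 31 = 779 left.
June 2076 has 30 days: 779 − 30 = 749 left.
July 2076 has 31 days: 749 − 31 = 718 left.
August 2076 has 31 days: 718 − 31 = 687 left.
September 2076 has 30 days: 687 − 30 = 657 left.
October 2076 has 31 days: 657 − 31 = 626 left.
November 2076 has 30 days: 626 − 30 = 596 left.
December 2076 has 31 days: 596 − 31 = 565 left.
January 2077 has 31 days: 565 − 31 = 534 left.
February 2077 has 28 days (2077 is not a leap year): 534 − 28 = 506 left.
March 2077 has 31 days: 506 − 31 = 475 left.
April 2077 has 30 days: 475 − 30 = 445 left.
May 2077 has 31 days: 445 − 31 = 414 left.
June 2077 has 30 days: 414 − 30 = 384 left.
July 2077 has 31 days: 384 − 31 = 353 left.
August 2077 has 31 days: 353 − 31 = 322 left.
September 2077 has 30 days: 322 − 30 = 292 left.
October 2077 has 31 days: 292 − 31 = 261 left.
November 2077 has 30 days: 261 − 30 = 231 left.
December 2077 has 31 days: 231 − 31 = 200 left.
January 2078 has 31 days: 200 − 31 = 169 left.
February 2078 has 28 days (2078 is not a leap year): 169 − 28 = 141 left.
March 2078 has 31 days: 141 − 31 = 110 left.
April 2078 has 30 days: 110 − 30 = 80 left.
May 2078 has 31 days: 80 − 31 = 49 left.
June 2078 has 30 days: 49 − 30 = 19 left.
19 days into July 2078 → July 19, 2078.

July 19, 2078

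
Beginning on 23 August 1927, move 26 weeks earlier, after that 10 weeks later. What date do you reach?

May 3, 1927

Going back 26 weeks (= 182 days) from August 23, 1927:
Going back 23 days from August 23, 1927 reaches the end of the previous month; 182 − 23 = 159 left.
July 1927 has 31 days: 159 − 31 = 128 left.
June 1927 has 30 days: 128 − 30 = 98 left.
May 1927 has 31 days: 98 − 31 = 67 left.
April 1927 has 30 days: 67 − 30 = 37 left.
March 1927 has 31 days: 37 − 31 = 6 left.
February 1927 has 28 days; 28 − 6 = 22 → February 22, 1927.
Advancing 10 weeks (= 70 days) from February 22, 1927:
February has 28 days, so 28 − 22 = 6 days remain after February 22, 1927; 70 − 6 = 64 left.
March 1927 has 31 days: 64 − 31 = 33 left.
April 1927 has 30 days: 33 − 30 = 3 left.
3 days into May 1927 → May 3, 1927.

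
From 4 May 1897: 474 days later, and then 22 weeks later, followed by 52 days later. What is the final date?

Counting forward 474 days from May 4, 1897:
May has 31 days, so 31 − 4 = 27 days remain after May 4, 1897; 474 − 27 = 447 left.
June 1897 has 30 days: 447 − 30 = 417 left.
July 1897 has 31 days: 417 − 31 = 386 left.
August 1897 has 31 days: 386 − 31 = 355 left.
September 1897 has 30 days: 355 − 30 = 325 left.
October 1897 has 31 days: 325 − 31 = 294 left.
November 1897 has 30 days: 294 − 30 = 264 left.
December 1897 has 31 days: 264 − 31 = 233 left.
January 1898 has 31 days: 233 − 31 = 202 left.
February 1898 has 28 days (1898 is not a leap year): 202 − 28 = 174 left.
March 1898 has 31 days: 174 − 31 = 143 left.
April 1898 has 30 days: 143 − 30 = 113 left.
May 1898 has 31 days: 113 − 31 = 82 left.
June 1898 has 30 days: 82 − 30 = 52 left.
July 1898 has 31 days: 52 − 31 = 21 left.
21 days into August 1898 → August 21, 1898.
Counting forward 22 weeks (= 154 days) from August 21, 1898:
August has 31 days, so 31 − 21 = 10 days remain after August 21, 1898; 154 − 10 = 144 left.
September 1898 has 30 days: 144 − 30 = 114 left.
October 1898 has 31 days: 114 − 31 = 83 left.
November 1898 has 30 days: 83 − 30 = 53 left.
December 1898 has 31 days: 53 − 31 = 22 left.
22 days into January 1899 → January 22, 1899.
Adding 52 days from January 22, 1899:
January has 31 days, so 31 − 22 = 9 days remain after January 22, 1899; 52 − 9 = 43 left.
February 1899 has 28 days (1899 is not a leap year): 43 − 28 = 15 left.
15 days into March 1899 → March 15, 1899.

March 15, 1899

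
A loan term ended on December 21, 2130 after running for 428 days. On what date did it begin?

Counting back 428 days from December 21, 2130.
Going back 21 days from December 21, 2130 reaches the end of the previous month; 428 − 21 = 407 left.
November 2130 has 30 days: 407 − 30 = 377 left.
October 2130 has 31 days: 377 − 31 = 346 left.
September 2130 has 30 days: 346 − 30 = 316 left.
August 2130 has 31 days: 316 − 31 = 285 left.
July 2130 has 31 days: 285 − 31 = 254 left.
June 2130 has 30 days: 254 − 30 = 224 left.
May 2130 has 31 days: 224 − 31 = 193 left.
April 2130 has 30 days: 193 − 30 = 163 left.
March 2130 has 31 days: 163 − 31 = 132 left.
February 2130 has 28 days (2130 is not a leap year): 132 − 28 = 104 left.
January 2130 has 31 days: 104 − 31 = 73 left.
December 2129 has 31 days: 73 − 31 = 42 left.
November 2129 has 30 days: 42 − 30 = 12 left.
October 2129 has 31 days; 31 − 12 = 19 → October 19, 2129.

October 19, 2129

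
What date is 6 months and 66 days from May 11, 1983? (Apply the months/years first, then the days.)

Counting forward 6 months and 66 days from May 11, 1983: first the month/year part, then the days.
month 5 + 6 = 11 → November 1983.
Day 11 is valid in November, giving November 11, 1983.
Now add 66 days from November 11, 1983.
November has 30 days, so 30 − 11 = 19 days remain after November 11, 1983; 66 − 19 = 47 left.
December 1983 has 31 days: 47 − 31 = 16 left.
16 days into January 1984 → January 16, 1984.

January 16, 1984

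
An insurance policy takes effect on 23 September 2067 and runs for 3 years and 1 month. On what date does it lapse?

Adding 3 years and 1 month from September 23, 2067.
+3 years → 2070; month 9 + 1 = 10 → October 2070.
Day 23 is valid in October, giving October 23, 2070.

October 23, 2070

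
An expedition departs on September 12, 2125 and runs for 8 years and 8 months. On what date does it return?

Advancing 8 years and 8 months from September 12, 2125.
+8 years → 2133; month 9 + 8 = 17, which is month 5 of year 2134 → May 2134.
Day 12 is valid in May, giving May 12, 2134.

May 12, 2134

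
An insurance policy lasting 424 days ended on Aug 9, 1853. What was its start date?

June 11, 1852

Counting back 424 days from August 9, 1853.
Going back 9 days from August 9, 1853 reaches the end of the previous month; 424 − 9 = 415 left.
July 1853 has 31 days: 415 − 31 = 384 left.
June 1853 has 30 days: 384 − 30 = 354 left.
May 1853 has 31 days: 354 − 31 = 323 left.
April 1853 has 30 days: 323 − 30 = 293 left.
March 1853 has 31 days: 293 − 31 = 262 left.
February 1853 has 28 days (1853 is not a leap year): 262 − 28 = 234 left.
January 1853 has 31 days: 234 − 31 = 203 left.
December 1852 has 31 days: 203 − 31 = 172 left.
November 1852 has 30 days: 172 − 30 = 142 left.
October 1852 has 31 days: 142 − 31 = 111 left.
September 1852 has 30 days: 111 − 30 = 81 left.
August 1852 has 31 days: 81 − 31 = 50 left.
July 1852 has 31 days: 50 − 31 = 19 left.
June 1852 has 30 days; 30 − 19 = 11 → June 11, 1852.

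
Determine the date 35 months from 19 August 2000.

Counting forward 35 months from August 19, 2000.
month 8 + 35 = 43, which is month 7 of year 2003 → July 2003.
Day 19 is valid in July, giving July 19, 2003.

July 19, 2003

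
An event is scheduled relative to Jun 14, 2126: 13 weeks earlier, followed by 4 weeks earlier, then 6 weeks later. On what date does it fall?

Counting back 13 weeks (= 91 days) from June 14, 2126:
Going back 14 days from June 14, 2126 reaches the end of the previous month; 91 − 14 = 77 left.
May 2126 has 31 days: 77 − 31 = 46 left.
April 2126 has 30 days: 46 − 30 = 16 left.
March 2126 has 31 days; 31 − 16 = 15 → March 15, 2126.
Subtracting 4 weeks (= 28 days) from March 15, 2126:
Going back 15 days from March 15, 2126 reaches the end of the previous month; 28 − 15 = 13 left.
February 2126 has 28 days; 28 − 13 = 15 → February 15, 2126.
Advancing 6 weeks (= 42 days) from February 15, 2126:
February has 28 days, so 28 − 15 = 13 days remain after February 15, 2126; 42 − 13 = 29 left.
29 days into March 2126 → March 29, 2126.

March 29, 2126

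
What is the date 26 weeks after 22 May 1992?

Adding 26 weeks = 182 days from May 22, 1992.
May has 31 days, so 31 − 22 = 9 days remain after May 22, 1992; 182 − 9 = 173 left.
June 1992 has 30 days: 173 − 30 = 143 left.
July 1992 has 31 days: 143 − 31 = 112 left.
August 1992 has 31 days: 112 − 31 = 81 left.
September 1992 has 30 days: 81 − 30 = 51 left.
October 1992 has 31 days: 51 − 31 = 20 left.
20 days into November 1992 → November 20, 1992.

November 20, 1992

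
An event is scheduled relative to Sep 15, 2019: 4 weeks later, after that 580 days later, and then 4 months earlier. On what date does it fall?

January 15, 2021

Advancing 4 weeks (= 28 days) from September 15, 2019:
September has 30 days, so 30 − 15 = 15 days remain after September 15, 2019; 28 − 15 = 13 left.
13 days into October 2019 → October 13, 2019.
Adding 580 days from October 13, 2019:
October has 31 days, so 31 − 13 = 18 days remain after October 13, 2019; 580 − 18 = 562 left.
November 2019 has 30 days: 562 − 30 = 532 left.
December 2019 has 31 days: 532 − 31 = 501 left.
January 2020 has 31 days: 501 − 31 = 470 left.
February 2020 has 29 days (2020 is a leap year): 470 − 29 = 441 left.
March 2020 has 31 days: 441 − 31 = 410 left.
April 2020 has 30 days: 410 − 30 = 380 left.
May 2020 has 31 days: 380 − 31 = 349 left.
June 2020 has 30 days: 349 − 30 = 319 left.
July 2020 has 31 days: 319 − 31 = 288 left.
August 2020 has 31 days: 288 − 31 = 257 left.
September 2020 has 30 days: 257 − 30 = 227 left.
October 2020 has 31 days: 227 − 31 = 196 left.
November 2020 has 30 days: 196 − 30 = 166 left.
December 2020 has 31 days: 166 − 31 = 135 left.
January 2021 has 31 days: 135 − 31 = 104 left.
February 2021 has 28 days (2021 is not a leap year): 104 − 28 = 76 left.
March 2021 has 31 days: 76 − 31 = 45 left.
April 2021 has 30 days: 45 − 30 = 15 left.
15 days into May 2021 → May 15, 2021.
Going back 4 months from May 15, 2021:
month 5 − 4 = 1 → January 2021.
Day 15 is valid in January, giving January 15, 2021.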